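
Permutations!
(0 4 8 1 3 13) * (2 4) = (0 2 4 8 1 3 13) = [2, 3, 4, 13, 8, 5, 6, 7, 1, 9, 10, 11, 12, 0]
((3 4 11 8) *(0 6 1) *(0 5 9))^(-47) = (0 5 6 9 1)(3 4 11 8) = [5, 0, 2, 4, 11, 6, 9, 7, 3, 1, 10, 8]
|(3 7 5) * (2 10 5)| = |(2 10 5 3 7)| = 5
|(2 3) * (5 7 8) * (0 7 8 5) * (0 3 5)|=4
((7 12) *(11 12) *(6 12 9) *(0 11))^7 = (0 11 9 6 12 7) = [11, 1, 2, 3, 4, 5, 12, 0, 8, 6, 10, 9, 7]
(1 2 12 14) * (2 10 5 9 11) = (1 10 5 9 11 2 12 14) = [0, 10, 12, 3, 4, 9, 6, 7, 8, 11, 5, 2, 14, 13, 1]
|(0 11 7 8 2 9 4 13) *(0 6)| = 9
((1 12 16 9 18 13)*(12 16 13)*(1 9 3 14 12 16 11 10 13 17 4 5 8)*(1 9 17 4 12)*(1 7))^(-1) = (1 7 14 3 16 18 9 8 5 4 12 17 13 10 11) = [0, 7, 2, 16, 12, 4, 6, 14, 5, 8, 11, 1, 17, 10, 3, 15, 18, 13, 9]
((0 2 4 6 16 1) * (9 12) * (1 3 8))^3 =(0 6 8 2 16 1 4 3)(9 12) =[6, 4, 16, 0, 3, 5, 8, 7, 2, 12, 10, 11, 9, 13, 14, 15, 1]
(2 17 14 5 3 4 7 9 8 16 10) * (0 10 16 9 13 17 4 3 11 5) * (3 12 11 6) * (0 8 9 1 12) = [10, 12, 4, 0, 7, 6, 3, 13, 1, 9, 2, 5, 11, 17, 8, 15, 16, 14] = (0 10 2 4 7 13 17 14 8 1 12 11 5 6 3)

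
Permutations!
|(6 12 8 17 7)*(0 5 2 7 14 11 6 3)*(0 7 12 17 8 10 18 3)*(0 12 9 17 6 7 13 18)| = |(0 5 2 9 17 14 11 7 12 10)(3 13 18)| = 30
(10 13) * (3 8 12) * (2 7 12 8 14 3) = [0, 1, 7, 14, 4, 5, 6, 12, 8, 9, 13, 11, 2, 10, 3] = (2 7 12)(3 14)(10 13)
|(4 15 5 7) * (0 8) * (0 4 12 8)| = 6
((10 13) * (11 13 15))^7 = (10 13 11 15) = [0, 1, 2, 3, 4, 5, 6, 7, 8, 9, 13, 15, 12, 11, 14, 10]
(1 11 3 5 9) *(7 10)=[0, 11, 2, 5, 4, 9, 6, 10, 8, 1, 7, 3]=(1 11 3 5 9)(7 10)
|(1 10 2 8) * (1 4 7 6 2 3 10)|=|(2 8 4 7 6)(3 10)|=10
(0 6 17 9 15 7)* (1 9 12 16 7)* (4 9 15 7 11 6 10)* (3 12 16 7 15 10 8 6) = (0 8 6 17 16 11 3 12 7)(1 10 4 9 15) = [8, 10, 2, 12, 9, 5, 17, 0, 6, 15, 4, 3, 7, 13, 14, 1, 11, 16]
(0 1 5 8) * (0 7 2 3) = [1, 5, 3, 0, 4, 8, 6, 2, 7] = (0 1 5 8 7 2 3)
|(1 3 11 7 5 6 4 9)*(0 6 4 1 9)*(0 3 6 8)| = |(0 8)(1 6)(3 11 7 5 4)| = 10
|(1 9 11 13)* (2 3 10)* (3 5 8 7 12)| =|(1 9 11 13)(2 5 8 7 12 3 10)| =28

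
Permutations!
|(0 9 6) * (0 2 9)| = 3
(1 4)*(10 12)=(1 4)(10 12)=[0, 4, 2, 3, 1, 5, 6, 7, 8, 9, 12, 11, 10]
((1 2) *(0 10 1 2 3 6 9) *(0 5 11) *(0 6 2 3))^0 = (11) = [0, 1, 2, 3, 4, 5, 6, 7, 8, 9, 10, 11]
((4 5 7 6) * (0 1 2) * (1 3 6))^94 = (0 1 5 6)(2 7 4 3) = [1, 5, 7, 2, 3, 6, 0, 4]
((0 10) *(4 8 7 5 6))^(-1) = (0 10)(4 6 5 7 8) = [10, 1, 2, 3, 6, 7, 5, 8, 4, 9, 0]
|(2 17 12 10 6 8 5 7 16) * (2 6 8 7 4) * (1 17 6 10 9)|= |(1 17 12 9)(2 6 7 16 10 8 5 4)|= 8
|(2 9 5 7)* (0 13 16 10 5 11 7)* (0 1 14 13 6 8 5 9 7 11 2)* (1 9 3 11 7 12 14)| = 14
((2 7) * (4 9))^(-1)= (2 7)(4 9)= [0, 1, 7, 3, 9, 5, 6, 2, 8, 4]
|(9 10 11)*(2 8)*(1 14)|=|(1 14)(2 8)(9 10 11)|=6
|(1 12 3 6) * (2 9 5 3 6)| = 12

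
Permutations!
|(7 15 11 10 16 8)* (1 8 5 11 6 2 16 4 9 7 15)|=12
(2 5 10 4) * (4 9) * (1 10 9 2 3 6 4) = (1 10 2 5 9)(3 6 4) = [0, 10, 5, 6, 3, 9, 4, 7, 8, 1, 2]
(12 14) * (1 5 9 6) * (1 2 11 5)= (2 11 5 9 6)(12 14)= [0, 1, 11, 3, 4, 9, 2, 7, 8, 6, 10, 5, 14, 13, 12]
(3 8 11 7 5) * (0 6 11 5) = (0 6 11 7)(3 8 5) = [6, 1, 2, 8, 4, 3, 11, 0, 5, 9, 10, 7]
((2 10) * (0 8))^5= [8, 1, 10, 3, 4, 5, 6, 7, 0, 9, 2]= (0 8)(2 10)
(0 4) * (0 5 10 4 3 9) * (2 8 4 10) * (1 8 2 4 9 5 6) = (10)(0 3 5 4 6 1 8 9) = [3, 8, 2, 5, 6, 4, 1, 7, 9, 0, 10]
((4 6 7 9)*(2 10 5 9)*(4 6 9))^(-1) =[0, 1, 7, 3, 5, 10, 9, 6, 8, 4, 2] =(2 7 6 9 4 5 10)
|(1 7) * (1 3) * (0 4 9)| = |(0 4 9)(1 7 3)| = 3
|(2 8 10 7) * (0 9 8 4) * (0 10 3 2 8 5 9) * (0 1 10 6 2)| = |(0 1 10 7 8 3)(2 4 6)(5 9)| = 6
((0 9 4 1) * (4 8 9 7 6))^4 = [1, 4, 2, 3, 6, 5, 7, 0, 8, 9] = (9)(0 1 4 6 7)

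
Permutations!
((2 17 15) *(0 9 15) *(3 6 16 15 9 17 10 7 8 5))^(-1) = [17, 1, 15, 5, 4, 8, 3, 10, 7, 9, 2, 11, 12, 13, 14, 16, 6, 0] = (0 17)(2 15 16 6 3 5 8 7 10)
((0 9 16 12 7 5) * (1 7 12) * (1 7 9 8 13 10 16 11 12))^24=(0 10 5 13 7 8 16)=[10, 1, 2, 3, 4, 13, 6, 8, 16, 9, 5, 11, 12, 7, 14, 15, 0]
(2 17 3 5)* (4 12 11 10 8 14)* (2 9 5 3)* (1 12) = [0, 12, 17, 3, 1, 9, 6, 7, 14, 5, 8, 10, 11, 13, 4, 15, 16, 2] = (1 12 11 10 8 14 4)(2 17)(5 9)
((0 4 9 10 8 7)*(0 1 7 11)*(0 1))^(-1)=[7, 11, 2, 3, 0, 5, 6, 1, 10, 4, 9, 8]=(0 7 1 11 8 10 9 4)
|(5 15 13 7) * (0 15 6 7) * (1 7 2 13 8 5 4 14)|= |(0 15 8 5 6 2 13)(1 7 4 14)|= 28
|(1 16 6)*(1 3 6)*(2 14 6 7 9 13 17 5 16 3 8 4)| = |(1 3 7 9 13 17 5 16)(2 14 6 8 4)| = 40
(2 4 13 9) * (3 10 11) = (2 4 13 9)(3 10 11) = [0, 1, 4, 10, 13, 5, 6, 7, 8, 2, 11, 3, 12, 9]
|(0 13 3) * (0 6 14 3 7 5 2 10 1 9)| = |(0 13 7 5 2 10 1 9)(3 6 14)| = 24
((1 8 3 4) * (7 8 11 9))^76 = (1 4 3 8 7 9 11) = [0, 4, 2, 8, 3, 5, 6, 9, 7, 11, 10, 1]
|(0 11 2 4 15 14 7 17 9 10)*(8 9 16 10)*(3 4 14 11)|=22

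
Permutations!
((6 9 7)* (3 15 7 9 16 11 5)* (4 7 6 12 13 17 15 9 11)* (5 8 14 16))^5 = (3 16 17 9 4 15 11 7 6 8 12 5 14 13) = [0, 1, 2, 16, 15, 14, 8, 6, 12, 4, 10, 7, 5, 3, 13, 11, 17, 9]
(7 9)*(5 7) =(5 7 9) =[0, 1, 2, 3, 4, 7, 6, 9, 8, 5]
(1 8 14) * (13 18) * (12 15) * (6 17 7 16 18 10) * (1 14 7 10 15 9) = (1 8 7 16 18 13 15 12 9)(6 17 10) = [0, 8, 2, 3, 4, 5, 17, 16, 7, 1, 6, 11, 9, 15, 14, 12, 18, 10, 13]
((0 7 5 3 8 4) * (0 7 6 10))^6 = (10)(3 8 4 7 5) = [0, 1, 2, 8, 7, 3, 6, 5, 4, 9, 10]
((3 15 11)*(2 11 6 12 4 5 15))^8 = (2 3 11)(4 6 5 12 15) = [0, 1, 3, 11, 6, 12, 5, 7, 8, 9, 10, 2, 15, 13, 14, 4]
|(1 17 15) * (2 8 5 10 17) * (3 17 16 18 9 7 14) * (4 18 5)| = |(1 2 8 4 18 9 7 14 3 17 15)(5 10 16)| = 33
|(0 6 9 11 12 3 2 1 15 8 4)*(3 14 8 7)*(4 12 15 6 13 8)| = |(0 13 8 12 14 4)(1 6 9 11 15 7 3 2)| = 24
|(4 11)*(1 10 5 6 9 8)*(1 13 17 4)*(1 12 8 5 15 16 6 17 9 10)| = 8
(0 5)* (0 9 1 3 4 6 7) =(0 5 9 1 3 4 6 7) =[5, 3, 2, 4, 6, 9, 7, 0, 8, 1]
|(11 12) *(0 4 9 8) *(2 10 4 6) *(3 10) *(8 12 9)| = 21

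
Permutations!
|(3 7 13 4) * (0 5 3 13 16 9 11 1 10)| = |(0 5 3 7 16 9 11 1 10)(4 13)| = 18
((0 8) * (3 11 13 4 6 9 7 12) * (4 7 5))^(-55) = (13)(0 8)(4 6 9 5) = [8, 1, 2, 3, 6, 4, 9, 7, 0, 5, 10, 11, 12, 13]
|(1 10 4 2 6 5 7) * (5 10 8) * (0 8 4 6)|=|(0 8 5 7 1 4 2)(6 10)|=14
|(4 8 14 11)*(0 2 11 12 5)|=|(0 2 11 4 8 14 12 5)|=8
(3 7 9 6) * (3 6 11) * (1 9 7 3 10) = (1 9 11 10) = [0, 9, 2, 3, 4, 5, 6, 7, 8, 11, 1, 10]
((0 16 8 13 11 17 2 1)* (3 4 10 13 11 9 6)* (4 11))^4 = [10, 4, 8, 1, 6, 5, 2, 7, 9, 17, 3, 0, 12, 11, 14, 15, 13, 16] = (0 10 3 1 4 6 2 8 9 17 16 13 11)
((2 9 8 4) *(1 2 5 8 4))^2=(1 9 5)(2 4 8)=[0, 9, 4, 3, 8, 1, 6, 7, 2, 5]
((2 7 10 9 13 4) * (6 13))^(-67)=(2 9 4 10 13 7 6)=[0, 1, 9, 3, 10, 5, 2, 6, 8, 4, 13, 11, 12, 7]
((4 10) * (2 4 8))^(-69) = [0, 1, 8, 3, 2, 5, 6, 7, 10, 9, 4] = (2 8 10 4)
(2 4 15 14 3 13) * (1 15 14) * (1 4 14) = (1 15 4)(2 14 3 13) = [0, 15, 14, 13, 1, 5, 6, 7, 8, 9, 10, 11, 12, 2, 3, 4]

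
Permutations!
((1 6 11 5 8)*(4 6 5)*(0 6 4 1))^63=(0 1)(5 6)(8 11)=[1, 0, 2, 3, 4, 6, 5, 7, 11, 9, 10, 8]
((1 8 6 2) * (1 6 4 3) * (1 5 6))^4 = (1 5 8 6 4 2 3) = [0, 5, 3, 1, 2, 8, 4, 7, 6]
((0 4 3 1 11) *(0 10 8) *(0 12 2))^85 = (0 11 2 1 12 3 8 4 10) = [11, 12, 1, 8, 10, 5, 6, 7, 4, 9, 0, 2, 3]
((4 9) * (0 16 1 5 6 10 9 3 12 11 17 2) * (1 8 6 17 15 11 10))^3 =(0 6 17 16 1 2 8 5)(3 9 12 4 10)(11 15) =[6, 2, 8, 9, 10, 0, 17, 7, 5, 12, 3, 15, 4, 13, 14, 11, 1, 16]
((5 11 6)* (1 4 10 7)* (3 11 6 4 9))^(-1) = [0, 7, 2, 9, 11, 6, 5, 10, 8, 1, 4, 3] = (1 7 10 4 11 3 9)(5 6)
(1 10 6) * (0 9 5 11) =(0 9 5 11)(1 10 6) =[9, 10, 2, 3, 4, 11, 1, 7, 8, 5, 6, 0]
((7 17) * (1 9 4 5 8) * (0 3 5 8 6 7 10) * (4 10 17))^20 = (17) = [0, 1, 2, 3, 4, 5, 6, 7, 8, 9, 10, 11, 12, 13, 14, 15, 16, 17]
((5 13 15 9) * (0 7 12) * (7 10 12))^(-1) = (0 12 10)(5 9 15 13) = [12, 1, 2, 3, 4, 9, 6, 7, 8, 15, 0, 11, 10, 5, 14, 13]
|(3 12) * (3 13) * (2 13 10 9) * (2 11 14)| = |(2 13 3 12 10 9 11 14)| = 8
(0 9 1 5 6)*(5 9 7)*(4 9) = (0 7 5 6)(1 4 9) = [7, 4, 2, 3, 9, 6, 0, 5, 8, 1]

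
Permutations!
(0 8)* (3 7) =(0 8)(3 7) =[8, 1, 2, 7, 4, 5, 6, 3, 0]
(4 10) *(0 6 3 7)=(0 6 3 7)(4 10)=[6, 1, 2, 7, 10, 5, 3, 0, 8, 9, 4]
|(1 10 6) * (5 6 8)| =|(1 10 8 5 6)| =5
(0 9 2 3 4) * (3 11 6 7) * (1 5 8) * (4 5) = (0 9 2 11 6 7 3 5 8 1 4) = [9, 4, 11, 5, 0, 8, 7, 3, 1, 2, 10, 6]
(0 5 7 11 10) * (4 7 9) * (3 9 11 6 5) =(0 3 9 4 7 6 5 11 10) =[3, 1, 2, 9, 7, 11, 5, 6, 8, 4, 0, 10]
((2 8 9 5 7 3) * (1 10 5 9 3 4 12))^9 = [0, 7, 2, 3, 10, 12, 6, 1, 8, 9, 4, 11, 5] = (1 7)(4 10)(5 12)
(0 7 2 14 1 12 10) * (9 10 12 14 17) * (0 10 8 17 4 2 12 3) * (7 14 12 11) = [14, 12, 4, 0, 2, 5, 6, 11, 17, 8, 10, 7, 3, 13, 1, 15, 16, 9] = (0 14 1 12 3)(2 4)(7 11)(8 17 9)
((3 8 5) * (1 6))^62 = (3 5 8) = [0, 1, 2, 5, 4, 8, 6, 7, 3]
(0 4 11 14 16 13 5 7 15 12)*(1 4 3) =(0 3 1 4 11 14 16 13 5 7 15 12) =[3, 4, 2, 1, 11, 7, 6, 15, 8, 9, 10, 14, 0, 5, 16, 12, 13]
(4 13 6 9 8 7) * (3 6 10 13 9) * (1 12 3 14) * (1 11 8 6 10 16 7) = (1 12 3 10 13 16 7 4 9 6 14 11 8) = [0, 12, 2, 10, 9, 5, 14, 4, 1, 6, 13, 8, 3, 16, 11, 15, 7]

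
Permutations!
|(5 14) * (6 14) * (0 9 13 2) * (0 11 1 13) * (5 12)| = 4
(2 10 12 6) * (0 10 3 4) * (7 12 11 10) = [7, 1, 3, 4, 0, 5, 2, 12, 8, 9, 11, 10, 6] = (0 7 12 6 2 3 4)(10 11)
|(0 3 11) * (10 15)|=|(0 3 11)(10 15)|=6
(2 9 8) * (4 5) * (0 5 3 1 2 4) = (0 5)(1 2 9 8 4 3) = [5, 2, 9, 1, 3, 0, 6, 7, 4, 8]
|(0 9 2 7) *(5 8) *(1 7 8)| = |(0 9 2 8 5 1 7)| = 7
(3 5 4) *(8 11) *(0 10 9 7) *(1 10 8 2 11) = [8, 10, 11, 5, 3, 4, 6, 0, 1, 7, 9, 2] = (0 8 1 10 9 7)(2 11)(3 5 4)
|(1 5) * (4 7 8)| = |(1 5)(4 7 8)| = 6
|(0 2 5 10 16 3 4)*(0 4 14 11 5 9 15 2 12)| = 6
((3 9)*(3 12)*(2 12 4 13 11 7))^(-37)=[0, 1, 9, 13, 7, 5, 6, 3, 8, 11, 10, 12, 4, 2]=(2 9 11 12 4 7 3 13)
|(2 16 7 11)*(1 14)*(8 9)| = 4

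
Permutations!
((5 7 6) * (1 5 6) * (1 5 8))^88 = [0, 1, 2, 3, 4, 5, 6, 7, 8] = (8)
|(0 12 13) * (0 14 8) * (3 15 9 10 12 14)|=6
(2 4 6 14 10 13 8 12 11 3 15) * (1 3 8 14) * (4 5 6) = [0, 3, 5, 15, 4, 6, 1, 7, 12, 9, 13, 8, 11, 14, 10, 2] = (1 3 15 2 5 6)(8 12 11)(10 13 14)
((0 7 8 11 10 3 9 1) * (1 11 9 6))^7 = (0 6 10 9 7 1 3 11 8) = [6, 3, 2, 11, 4, 5, 10, 1, 0, 7, 9, 8]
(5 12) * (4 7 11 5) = (4 7 11 5 12) = [0, 1, 2, 3, 7, 12, 6, 11, 8, 9, 10, 5, 4]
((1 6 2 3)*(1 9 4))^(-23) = (1 6 2 3 9 4) = [0, 6, 3, 9, 1, 5, 2, 7, 8, 4]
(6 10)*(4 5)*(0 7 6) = (0 7 6 10)(4 5) = [7, 1, 2, 3, 5, 4, 10, 6, 8, 9, 0]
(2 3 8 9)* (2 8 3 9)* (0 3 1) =[3, 0, 9, 1, 4, 5, 6, 7, 2, 8] =(0 3 1)(2 9 8)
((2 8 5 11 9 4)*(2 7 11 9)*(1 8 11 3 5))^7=[0, 8, 11, 9, 3, 4, 6, 5, 1, 7, 10, 2]=(1 8)(2 11)(3 9 7 5 4)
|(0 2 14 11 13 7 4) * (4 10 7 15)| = 14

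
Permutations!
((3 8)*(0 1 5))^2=(8)(0 5 1)=[5, 0, 2, 3, 4, 1, 6, 7, 8]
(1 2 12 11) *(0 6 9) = (0 6 9)(1 2 12 11) = [6, 2, 12, 3, 4, 5, 9, 7, 8, 0, 10, 1, 11]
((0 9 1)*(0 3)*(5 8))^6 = (0 1)(3 9) = [1, 0, 2, 9, 4, 5, 6, 7, 8, 3]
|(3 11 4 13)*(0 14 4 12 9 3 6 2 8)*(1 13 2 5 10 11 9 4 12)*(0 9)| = 24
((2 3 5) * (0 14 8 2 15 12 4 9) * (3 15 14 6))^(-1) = [9, 1, 8, 6, 12, 3, 0, 7, 14, 4, 10, 11, 15, 13, 5, 2] = (0 9 4 12 15 2 8 14 5 3 6)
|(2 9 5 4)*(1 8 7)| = |(1 8 7)(2 9 5 4)| = 12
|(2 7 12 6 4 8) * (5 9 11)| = |(2 7 12 6 4 8)(5 9 11)| = 6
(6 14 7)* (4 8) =(4 8)(6 14 7) =[0, 1, 2, 3, 8, 5, 14, 6, 4, 9, 10, 11, 12, 13, 7]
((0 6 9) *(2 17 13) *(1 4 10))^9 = (17) = [0, 1, 2, 3, 4, 5, 6, 7, 8, 9, 10, 11, 12, 13, 14, 15, 16, 17]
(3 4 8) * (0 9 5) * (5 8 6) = (0 9 8 3 4 6 5) = [9, 1, 2, 4, 6, 0, 5, 7, 3, 8]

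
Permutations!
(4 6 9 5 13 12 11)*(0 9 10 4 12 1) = (0 9 5 13 1)(4 6 10)(11 12) = [9, 0, 2, 3, 6, 13, 10, 7, 8, 5, 4, 12, 11, 1]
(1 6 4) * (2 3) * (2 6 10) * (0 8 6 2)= (0 8 6 4 1 10)(2 3)= [8, 10, 3, 2, 1, 5, 4, 7, 6, 9, 0]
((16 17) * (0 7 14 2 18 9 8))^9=[14, 1, 9, 3, 4, 5, 6, 2, 7, 0, 10, 11, 12, 13, 18, 15, 17, 16, 8]=(0 14 18 8 7 2 9)(16 17)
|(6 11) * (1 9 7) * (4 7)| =|(1 9 4 7)(6 11)| =4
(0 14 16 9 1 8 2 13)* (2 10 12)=[14, 8, 13, 3, 4, 5, 6, 7, 10, 1, 12, 11, 2, 0, 16, 15, 9]=(0 14 16 9 1 8 10 12 2 13)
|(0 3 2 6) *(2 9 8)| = |(0 3 9 8 2 6)| = 6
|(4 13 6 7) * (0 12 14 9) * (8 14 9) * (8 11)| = |(0 12 9)(4 13 6 7)(8 14 11)| = 12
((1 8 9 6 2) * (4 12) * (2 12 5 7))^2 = (1 9 12 5 2 8 6 4 7) = [0, 9, 8, 3, 7, 2, 4, 1, 6, 12, 10, 11, 5]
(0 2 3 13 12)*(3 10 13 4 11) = (0 2 10 13 12)(3 4 11) = [2, 1, 10, 4, 11, 5, 6, 7, 8, 9, 13, 3, 0, 12]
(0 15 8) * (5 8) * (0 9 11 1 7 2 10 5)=[15, 7, 10, 3, 4, 8, 6, 2, 9, 11, 5, 1, 12, 13, 14, 0]=(0 15)(1 7 2 10 5 8 9 11)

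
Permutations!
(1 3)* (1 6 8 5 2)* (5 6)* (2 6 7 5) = [0, 3, 1, 2, 4, 6, 8, 5, 7] = (1 3 2)(5 6 8 7)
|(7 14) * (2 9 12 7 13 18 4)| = |(2 9 12 7 14 13 18 4)| = 8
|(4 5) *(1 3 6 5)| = 5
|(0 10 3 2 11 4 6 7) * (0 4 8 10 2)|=|(0 2 11 8 10 3)(4 6 7)|=6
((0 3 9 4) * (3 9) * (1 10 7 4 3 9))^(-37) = (0 7 1 4 10)(3 9) = [7, 4, 2, 9, 10, 5, 6, 1, 8, 3, 0]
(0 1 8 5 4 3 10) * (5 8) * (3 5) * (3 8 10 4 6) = [1, 8, 2, 4, 5, 6, 3, 7, 10, 9, 0] = (0 1 8 10)(3 4 5 6)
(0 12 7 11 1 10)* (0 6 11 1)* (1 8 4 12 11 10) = (0 11)(4 12 7 8)(6 10) = [11, 1, 2, 3, 12, 5, 10, 8, 4, 9, 6, 0, 7]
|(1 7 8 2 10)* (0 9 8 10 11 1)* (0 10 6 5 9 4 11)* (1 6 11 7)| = 9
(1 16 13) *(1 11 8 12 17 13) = (1 16)(8 12 17 13 11) = [0, 16, 2, 3, 4, 5, 6, 7, 12, 9, 10, 8, 17, 11, 14, 15, 1, 13]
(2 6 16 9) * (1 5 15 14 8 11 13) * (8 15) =(1 5 8 11 13)(2 6 16 9)(14 15) =[0, 5, 6, 3, 4, 8, 16, 7, 11, 2, 10, 13, 12, 1, 15, 14, 9]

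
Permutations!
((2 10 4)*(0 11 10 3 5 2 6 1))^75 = [4, 10, 2, 3, 0, 5, 11, 7, 8, 9, 1, 6] = (0 4)(1 10)(6 11)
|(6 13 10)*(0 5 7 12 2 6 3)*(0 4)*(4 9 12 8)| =|(0 5 7 8 4)(2 6 13 10 3 9 12)| =35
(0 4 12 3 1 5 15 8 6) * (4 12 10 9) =(0 12 3 1 5 15 8 6)(4 10 9) =[12, 5, 2, 1, 10, 15, 0, 7, 6, 4, 9, 11, 3, 13, 14, 8]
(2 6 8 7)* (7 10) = (2 6 8 10 7) = [0, 1, 6, 3, 4, 5, 8, 2, 10, 9, 7]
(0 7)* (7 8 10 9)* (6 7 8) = [6, 1, 2, 3, 4, 5, 7, 0, 10, 8, 9] = (0 6 7)(8 10 9)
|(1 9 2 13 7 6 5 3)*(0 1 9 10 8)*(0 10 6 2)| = 6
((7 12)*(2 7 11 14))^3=(2 11 7 14 12)=[0, 1, 11, 3, 4, 5, 6, 14, 8, 9, 10, 7, 2, 13, 12]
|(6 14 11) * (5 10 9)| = |(5 10 9)(6 14 11)| = 3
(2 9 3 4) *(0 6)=[6, 1, 9, 4, 2, 5, 0, 7, 8, 3]=(0 6)(2 9 3 4)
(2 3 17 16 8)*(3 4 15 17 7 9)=[0, 1, 4, 7, 15, 5, 6, 9, 2, 3, 10, 11, 12, 13, 14, 17, 8, 16]=(2 4 15 17 16 8)(3 7 9)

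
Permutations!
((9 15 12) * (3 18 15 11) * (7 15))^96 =[0, 1, 2, 9, 4, 5, 6, 3, 8, 15, 10, 12, 7, 13, 14, 18, 16, 17, 11] =(3 9 15 18 11 12 7)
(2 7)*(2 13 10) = (2 7 13 10) = [0, 1, 7, 3, 4, 5, 6, 13, 8, 9, 2, 11, 12, 10]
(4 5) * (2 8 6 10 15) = (2 8 6 10 15)(4 5) = [0, 1, 8, 3, 5, 4, 10, 7, 6, 9, 15, 11, 12, 13, 14, 2]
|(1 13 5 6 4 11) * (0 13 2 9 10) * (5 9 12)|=|(0 13 9 10)(1 2 12 5 6 4 11)|=28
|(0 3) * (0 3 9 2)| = |(0 9 2)| = 3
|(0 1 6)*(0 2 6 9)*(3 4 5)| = 6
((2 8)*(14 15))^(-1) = (2 8)(14 15) = [0, 1, 8, 3, 4, 5, 6, 7, 2, 9, 10, 11, 12, 13, 15, 14]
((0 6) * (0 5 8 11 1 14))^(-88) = (0 8 14 5 1 6 11) = [8, 6, 2, 3, 4, 1, 11, 7, 14, 9, 10, 0, 12, 13, 5]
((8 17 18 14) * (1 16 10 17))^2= (1 10 18 8 16 17 14)= [0, 10, 2, 3, 4, 5, 6, 7, 16, 9, 18, 11, 12, 13, 1, 15, 17, 14, 8]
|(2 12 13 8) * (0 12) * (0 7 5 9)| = 8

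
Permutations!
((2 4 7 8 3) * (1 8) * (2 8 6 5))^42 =(8) =[0, 1, 2, 3, 4, 5, 6, 7, 8]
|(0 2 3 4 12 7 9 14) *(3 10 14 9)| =4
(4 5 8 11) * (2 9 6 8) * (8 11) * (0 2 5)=[2, 1, 9, 3, 0, 5, 11, 7, 8, 6, 10, 4]=(0 2 9 6 11 4)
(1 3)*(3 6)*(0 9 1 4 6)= (0 9 1)(3 4 6)= [9, 0, 2, 4, 6, 5, 3, 7, 8, 1]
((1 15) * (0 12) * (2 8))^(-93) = (0 12)(1 15)(2 8) = [12, 15, 8, 3, 4, 5, 6, 7, 2, 9, 10, 11, 0, 13, 14, 1]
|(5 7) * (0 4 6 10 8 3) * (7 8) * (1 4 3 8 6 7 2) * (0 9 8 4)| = 11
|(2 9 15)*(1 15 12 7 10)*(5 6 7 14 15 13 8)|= 35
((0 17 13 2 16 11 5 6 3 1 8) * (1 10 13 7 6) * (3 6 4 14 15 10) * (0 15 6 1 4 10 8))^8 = (0 5 10 6 16 17 4 13 1 11 7 14 2) = [5, 11, 0, 3, 13, 10, 16, 14, 8, 9, 6, 7, 12, 1, 2, 15, 17, 4]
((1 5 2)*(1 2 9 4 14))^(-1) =(1 14 4 9 5) =[0, 14, 2, 3, 9, 1, 6, 7, 8, 5, 10, 11, 12, 13, 4]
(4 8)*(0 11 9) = (0 11 9)(4 8) = [11, 1, 2, 3, 8, 5, 6, 7, 4, 0, 10, 9]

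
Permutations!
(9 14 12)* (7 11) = (7 11)(9 14 12) = [0, 1, 2, 3, 4, 5, 6, 11, 8, 14, 10, 7, 9, 13, 12]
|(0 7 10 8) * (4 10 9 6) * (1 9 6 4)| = 8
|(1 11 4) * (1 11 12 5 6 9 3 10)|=|(1 12 5 6 9 3 10)(4 11)|=14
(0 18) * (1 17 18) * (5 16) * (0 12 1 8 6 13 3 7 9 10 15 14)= [8, 17, 2, 7, 4, 16, 13, 9, 6, 10, 15, 11, 1, 3, 0, 14, 5, 18, 12]= (0 8 6 13 3 7 9 10 15 14)(1 17 18 12)(5 16)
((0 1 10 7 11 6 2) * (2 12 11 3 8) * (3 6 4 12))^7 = (0 2 8 3 6 7 10 1)(4 12 11) = [2, 0, 8, 6, 12, 5, 7, 10, 3, 9, 1, 4, 11]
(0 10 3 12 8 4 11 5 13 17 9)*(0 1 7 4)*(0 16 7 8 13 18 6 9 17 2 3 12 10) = (1 8 16 7 4 11 5 18 6 9)(2 3 10 12 13) = [0, 8, 3, 10, 11, 18, 9, 4, 16, 1, 12, 5, 13, 2, 14, 15, 7, 17, 6]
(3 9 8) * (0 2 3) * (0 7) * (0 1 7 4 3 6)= (0 2 6)(1 7)(3 9 8 4)= [2, 7, 6, 9, 3, 5, 0, 1, 4, 8]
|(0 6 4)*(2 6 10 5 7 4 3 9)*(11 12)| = |(0 10 5 7 4)(2 6 3 9)(11 12)| = 20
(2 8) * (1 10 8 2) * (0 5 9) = (0 5 9)(1 10 8) = [5, 10, 2, 3, 4, 9, 6, 7, 1, 0, 8]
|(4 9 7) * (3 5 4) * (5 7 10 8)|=|(3 7)(4 9 10 8 5)|=10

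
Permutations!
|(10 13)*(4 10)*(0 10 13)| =2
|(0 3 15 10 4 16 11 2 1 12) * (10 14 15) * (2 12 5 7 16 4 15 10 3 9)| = |(0 9 2 1 5 7 16 11 12)(10 15 14)| = 9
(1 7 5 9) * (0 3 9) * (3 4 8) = [4, 7, 2, 9, 8, 0, 6, 5, 3, 1] = (0 4 8 3 9 1 7 5)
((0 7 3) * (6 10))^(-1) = (0 3 7)(6 10) = [3, 1, 2, 7, 4, 5, 10, 0, 8, 9, 6]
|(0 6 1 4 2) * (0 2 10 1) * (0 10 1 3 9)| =10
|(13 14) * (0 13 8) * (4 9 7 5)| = |(0 13 14 8)(4 9 7 5)| = 4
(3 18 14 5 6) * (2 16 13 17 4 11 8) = (2 16 13 17 4 11 8)(3 18 14 5 6) = [0, 1, 16, 18, 11, 6, 3, 7, 2, 9, 10, 8, 12, 17, 5, 15, 13, 4, 14]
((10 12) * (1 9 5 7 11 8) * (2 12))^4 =(1 11 5)(2 12 10)(7 9 8) =[0, 11, 12, 3, 4, 1, 6, 9, 7, 8, 2, 5, 10]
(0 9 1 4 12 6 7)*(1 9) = [1, 4, 2, 3, 12, 5, 7, 0, 8, 9, 10, 11, 6] = (0 1 4 12 6 7)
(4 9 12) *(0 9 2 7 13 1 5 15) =(0 9 12 4 2 7 13 1 5 15) =[9, 5, 7, 3, 2, 15, 6, 13, 8, 12, 10, 11, 4, 1, 14, 0]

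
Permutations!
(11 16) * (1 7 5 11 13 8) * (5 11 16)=(1 7 11 5 16 13 8)=[0, 7, 2, 3, 4, 16, 6, 11, 1, 9, 10, 5, 12, 8, 14, 15, 13]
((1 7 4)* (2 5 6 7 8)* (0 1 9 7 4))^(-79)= (0 8 5 4 7 1 2 6 9)= [8, 2, 6, 3, 7, 4, 9, 1, 5, 0]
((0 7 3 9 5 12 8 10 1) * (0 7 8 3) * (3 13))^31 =[8, 7, 2, 9, 4, 12, 6, 0, 10, 5, 1, 11, 13, 3] =(0 8 10 1 7)(3 9 5 12 13)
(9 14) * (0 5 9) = [5, 1, 2, 3, 4, 9, 6, 7, 8, 14, 10, 11, 12, 13, 0] = (0 5 9 14)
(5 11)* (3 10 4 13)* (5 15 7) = [0, 1, 2, 10, 13, 11, 6, 5, 8, 9, 4, 15, 12, 3, 14, 7] = (3 10 4 13)(5 11 15 7)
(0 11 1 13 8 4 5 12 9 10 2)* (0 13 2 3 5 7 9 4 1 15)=(0 11 15)(1 2 13 8)(3 5 12 4 7 9 10)=[11, 2, 13, 5, 7, 12, 6, 9, 1, 10, 3, 15, 4, 8, 14, 0]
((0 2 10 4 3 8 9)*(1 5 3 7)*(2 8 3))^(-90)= [0, 1, 2, 3, 4, 5, 6, 7, 8, 9, 10]= (10)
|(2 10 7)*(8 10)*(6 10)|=|(2 8 6 10 7)|=5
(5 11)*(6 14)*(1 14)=[0, 14, 2, 3, 4, 11, 1, 7, 8, 9, 10, 5, 12, 13, 6]=(1 14 6)(5 11)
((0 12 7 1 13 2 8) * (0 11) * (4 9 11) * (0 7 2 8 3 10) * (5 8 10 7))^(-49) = (0 10 13 1 7 3 2 12)(4 9 11 5 8) = [10, 7, 12, 2, 9, 8, 6, 3, 4, 11, 13, 5, 0, 1]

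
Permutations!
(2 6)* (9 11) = (2 6)(9 11) = [0, 1, 6, 3, 4, 5, 2, 7, 8, 11, 10, 9]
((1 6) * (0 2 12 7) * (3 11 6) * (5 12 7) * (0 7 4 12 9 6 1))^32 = (0 5 2 9 4 6 12)(1 11 3) = [5, 11, 9, 1, 6, 2, 12, 7, 8, 4, 10, 3, 0]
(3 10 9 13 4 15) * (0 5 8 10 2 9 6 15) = (0 5 8 10 6 15 3 2 9 13 4) = [5, 1, 9, 2, 0, 8, 15, 7, 10, 13, 6, 11, 12, 4, 14, 3]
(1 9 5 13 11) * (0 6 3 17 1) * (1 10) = (0 6 3 17 10 1 9 5 13 11) = [6, 9, 2, 17, 4, 13, 3, 7, 8, 5, 1, 0, 12, 11, 14, 15, 16, 10]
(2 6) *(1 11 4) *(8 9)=(1 11 4)(2 6)(8 9)=[0, 11, 6, 3, 1, 5, 2, 7, 9, 8, 10, 4]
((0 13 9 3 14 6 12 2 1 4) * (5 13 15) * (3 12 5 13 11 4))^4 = (0 12 14 4 9 3 11 13 1 5 15 2 6) = [12, 5, 6, 11, 9, 15, 0, 7, 8, 3, 10, 13, 14, 1, 4, 2]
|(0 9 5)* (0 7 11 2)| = |(0 9 5 7 11 2)| = 6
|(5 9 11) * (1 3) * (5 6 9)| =6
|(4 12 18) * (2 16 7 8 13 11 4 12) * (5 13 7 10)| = |(2 16 10 5 13 11 4)(7 8)(12 18)| = 14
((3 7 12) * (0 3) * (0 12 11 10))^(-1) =(12)(0 10 11 7 3) =[10, 1, 2, 0, 4, 5, 6, 3, 8, 9, 11, 7, 12]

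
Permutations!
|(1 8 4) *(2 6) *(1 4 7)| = 6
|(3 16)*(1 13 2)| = |(1 13 2)(3 16)| = 6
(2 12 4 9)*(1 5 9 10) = (1 5 9 2 12 4 10) = [0, 5, 12, 3, 10, 9, 6, 7, 8, 2, 1, 11, 4]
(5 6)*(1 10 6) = (1 10 6 5) = [0, 10, 2, 3, 4, 1, 5, 7, 8, 9, 6]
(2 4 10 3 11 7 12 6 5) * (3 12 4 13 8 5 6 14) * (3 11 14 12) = (2 13 8 5)(3 14 11 7 4 10) = [0, 1, 13, 14, 10, 2, 6, 4, 5, 9, 3, 7, 12, 8, 11]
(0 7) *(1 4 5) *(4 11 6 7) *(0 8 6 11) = (11)(0 4 5 1)(6 7 8) = [4, 0, 2, 3, 5, 1, 7, 8, 6, 9, 10, 11]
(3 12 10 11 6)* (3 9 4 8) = (3 12 10 11 6 9 4 8) = [0, 1, 2, 12, 8, 5, 9, 7, 3, 4, 11, 6, 10]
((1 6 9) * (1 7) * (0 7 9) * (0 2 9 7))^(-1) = (1 7 9 2 6) = [0, 7, 6, 3, 4, 5, 1, 9, 8, 2]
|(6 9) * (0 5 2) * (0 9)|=5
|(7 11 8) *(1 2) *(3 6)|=|(1 2)(3 6)(7 11 8)|=6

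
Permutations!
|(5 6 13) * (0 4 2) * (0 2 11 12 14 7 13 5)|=14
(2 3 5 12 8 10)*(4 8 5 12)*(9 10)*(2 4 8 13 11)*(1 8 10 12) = [0, 8, 3, 1, 13, 10, 6, 7, 9, 12, 4, 2, 5, 11] = (1 8 9 12 5 10 4 13 11 2 3)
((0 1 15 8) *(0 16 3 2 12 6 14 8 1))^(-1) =(1 15)(2 3 16 8 14 6 12) =[0, 15, 3, 16, 4, 5, 12, 7, 14, 9, 10, 11, 2, 13, 6, 1, 8]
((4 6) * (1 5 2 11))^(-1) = (1 11 2 5)(4 6) = [0, 11, 5, 3, 6, 1, 4, 7, 8, 9, 10, 2]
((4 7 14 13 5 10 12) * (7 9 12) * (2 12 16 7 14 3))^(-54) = (2 4 16 3 12 9 7)(5 14)(10 13) = [0, 1, 4, 12, 16, 14, 6, 2, 8, 7, 13, 11, 9, 10, 5, 15, 3]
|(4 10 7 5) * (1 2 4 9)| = |(1 2 4 10 7 5 9)| = 7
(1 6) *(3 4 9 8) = [0, 6, 2, 4, 9, 5, 1, 7, 3, 8] = (1 6)(3 4 9 8)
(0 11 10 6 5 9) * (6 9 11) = [6, 1, 2, 3, 4, 11, 5, 7, 8, 0, 9, 10] = (0 6 5 11 10 9)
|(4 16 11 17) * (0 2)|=4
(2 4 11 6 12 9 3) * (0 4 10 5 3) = (0 4 11 6 12 9)(2 10 5 3) = [4, 1, 10, 2, 11, 3, 12, 7, 8, 0, 5, 6, 9]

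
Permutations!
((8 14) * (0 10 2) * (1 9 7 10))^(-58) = (14)(0 9 10)(1 7 2) = [9, 7, 1, 3, 4, 5, 6, 2, 8, 10, 0, 11, 12, 13, 14]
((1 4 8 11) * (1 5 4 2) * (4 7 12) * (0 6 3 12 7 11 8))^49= [4, 2, 1, 6, 12, 11, 0, 7, 8, 9, 10, 5, 3]= (0 4 12 3 6)(1 2)(5 11)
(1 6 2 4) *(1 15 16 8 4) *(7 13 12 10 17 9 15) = (1 6 2)(4 7 13 12 10 17 9 15 16 8) = [0, 6, 1, 3, 7, 5, 2, 13, 4, 15, 17, 11, 10, 12, 14, 16, 8, 9]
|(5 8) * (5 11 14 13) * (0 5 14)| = |(0 5 8 11)(13 14)| = 4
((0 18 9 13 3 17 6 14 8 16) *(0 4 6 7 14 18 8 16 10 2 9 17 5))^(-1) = (0 5 3 13 9 2 10 8)(4 16 14 7 17 18 6) = [5, 1, 10, 13, 16, 3, 4, 17, 0, 2, 8, 11, 12, 9, 7, 15, 14, 18, 6]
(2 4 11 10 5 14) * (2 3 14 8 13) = [0, 1, 4, 14, 11, 8, 6, 7, 13, 9, 5, 10, 12, 2, 3] = (2 4 11 10 5 8 13)(3 14)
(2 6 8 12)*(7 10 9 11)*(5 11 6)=(2 5 11 7 10 9 6 8 12)=[0, 1, 5, 3, 4, 11, 8, 10, 12, 6, 9, 7, 2]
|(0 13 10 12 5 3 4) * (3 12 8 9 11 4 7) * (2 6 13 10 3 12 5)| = |(0 10 8 9 11 4)(2 6 13 3 7 12)| = 6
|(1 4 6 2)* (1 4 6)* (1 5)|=5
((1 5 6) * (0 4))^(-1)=[4, 6, 2, 3, 0, 1, 5]=(0 4)(1 6 5)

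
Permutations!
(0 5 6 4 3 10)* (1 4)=(0 5 6 1 4 3 10)=[5, 4, 2, 10, 3, 6, 1, 7, 8, 9, 0]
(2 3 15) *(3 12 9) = (2 12 9 3 15) = [0, 1, 12, 15, 4, 5, 6, 7, 8, 3, 10, 11, 9, 13, 14, 2]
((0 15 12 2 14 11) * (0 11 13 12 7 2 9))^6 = (0 12 14 7)(2 15 9 13) = [12, 1, 15, 3, 4, 5, 6, 0, 8, 13, 10, 11, 14, 2, 7, 9]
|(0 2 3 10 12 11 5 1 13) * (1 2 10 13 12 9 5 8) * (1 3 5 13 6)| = 12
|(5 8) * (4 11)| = 2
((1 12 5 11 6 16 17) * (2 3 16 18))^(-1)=(1 17 16 3 2 18 6 11 5 12)=[0, 17, 18, 2, 4, 12, 11, 7, 8, 9, 10, 5, 1, 13, 14, 15, 3, 16, 6]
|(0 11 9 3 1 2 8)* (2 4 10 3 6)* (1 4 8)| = 21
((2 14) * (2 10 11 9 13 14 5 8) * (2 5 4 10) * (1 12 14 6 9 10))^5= (14)(5 8)(6 13 9)(10 11)= [0, 1, 2, 3, 4, 8, 13, 7, 5, 6, 11, 10, 12, 9, 14]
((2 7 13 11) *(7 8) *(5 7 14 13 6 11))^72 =(14) =[0, 1, 2, 3, 4, 5, 6, 7, 8, 9, 10, 11, 12, 13, 14]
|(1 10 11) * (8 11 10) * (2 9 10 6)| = |(1 8 11)(2 9 10 6)| = 12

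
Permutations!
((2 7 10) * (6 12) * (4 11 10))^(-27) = (2 11 7 10 4)(6 12) = [0, 1, 11, 3, 2, 5, 12, 10, 8, 9, 4, 7, 6]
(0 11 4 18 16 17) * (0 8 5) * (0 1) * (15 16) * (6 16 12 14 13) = [11, 0, 2, 3, 18, 1, 16, 7, 5, 9, 10, 4, 14, 6, 13, 12, 17, 8, 15] = (0 11 4 18 15 12 14 13 6 16 17 8 5 1)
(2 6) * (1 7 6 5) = (1 7 6 2 5) = [0, 7, 5, 3, 4, 1, 2, 6]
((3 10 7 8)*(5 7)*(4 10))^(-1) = (3 8 7 5 10 4) = [0, 1, 2, 8, 3, 10, 6, 5, 7, 9, 4]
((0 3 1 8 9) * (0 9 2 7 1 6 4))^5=[3, 8, 7, 6, 0, 5, 4, 1, 2, 9]=(9)(0 3 6 4)(1 8 2 7)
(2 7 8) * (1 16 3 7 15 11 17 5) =(1 16 3 7 8 2 15 11 17 5) =[0, 16, 15, 7, 4, 1, 6, 8, 2, 9, 10, 17, 12, 13, 14, 11, 3, 5]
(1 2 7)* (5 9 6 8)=(1 2 7)(5 9 6 8)=[0, 2, 7, 3, 4, 9, 8, 1, 5, 6]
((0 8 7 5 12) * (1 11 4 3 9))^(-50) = (12) = [0, 1, 2, 3, 4, 5, 6, 7, 8, 9, 10, 11, 12]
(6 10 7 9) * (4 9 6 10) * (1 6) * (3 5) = (1 6 4 9 10 7)(3 5) = [0, 6, 2, 5, 9, 3, 4, 1, 8, 10, 7]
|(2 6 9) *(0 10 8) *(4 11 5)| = |(0 10 8)(2 6 9)(4 11 5)| = 3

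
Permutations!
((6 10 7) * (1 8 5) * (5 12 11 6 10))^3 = (1 11)(5 12)(6 8)(7 10) = [0, 11, 2, 3, 4, 12, 8, 10, 6, 9, 7, 1, 5]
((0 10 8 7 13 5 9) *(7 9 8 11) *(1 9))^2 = (0 11 13 8 9 10 7 5 1) = [11, 0, 2, 3, 4, 1, 6, 5, 9, 10, 7, 13, 12, 8]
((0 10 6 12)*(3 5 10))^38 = (0 5 6)(3 10 12) = [5, 1, 2, 10, 4, 6, 0, 7, 8, 9, 12, 11, 3]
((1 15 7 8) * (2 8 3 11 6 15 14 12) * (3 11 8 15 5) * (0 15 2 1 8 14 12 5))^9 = (0 6 11 7 15)(1 12) = [6, 12, 2, 3, 4, 5, 11, 15, 8, 9, 10, 7, 1, 13, 14, 0]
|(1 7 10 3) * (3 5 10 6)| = 4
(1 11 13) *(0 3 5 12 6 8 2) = (0 3 5 12 6 8 2)(1 11 13) = [3, 11, 0, 5, 4, 12, 8, 7, 2, 9, 10, 13, 6, 1]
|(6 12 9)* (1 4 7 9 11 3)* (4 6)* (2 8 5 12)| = |(1 6 2 8 5 12 11 3)(4 7 9)| = 24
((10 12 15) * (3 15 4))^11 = (3 15 10 12 4) = [0, 1, 2, 15, 3, 5, 6, 7, 8, 9, 12, 11, 4, 13, 14, 10]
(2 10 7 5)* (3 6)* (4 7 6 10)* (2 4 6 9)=[0, 1, 6, 10, 7, 4, 3, 5, 8, 2, 9]=(2 6 3 10 9)(4 7 5)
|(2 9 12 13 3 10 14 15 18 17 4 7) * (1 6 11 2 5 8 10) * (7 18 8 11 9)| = |(1 6 9 12 13 3)(2 7 5 11)(4 18 17)(8 10 14 15)| = 12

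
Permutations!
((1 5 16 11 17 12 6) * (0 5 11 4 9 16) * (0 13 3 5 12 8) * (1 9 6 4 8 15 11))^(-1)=(0 8 16 9 6 4 12)(3 13 5)(11 15 17)=[8, 1, 2, 13, 12, 3, 4, 7, 16, 6, 10, 15, 0, 5, 14, 17, 9, 11]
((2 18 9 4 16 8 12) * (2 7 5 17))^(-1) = (2 17 5 7 12 8 16 4 9 18) = [0, 1, 17, 3, 9, 7, 6, 12, 16, 18, 10, 11, 8, 13, 14, 15, 4, 5, 2]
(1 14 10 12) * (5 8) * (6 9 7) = (1 14 10 12)(5 8)(6 9 7) = [0, 14, 2, 3, 4, 8, 9, 6, 5, 7, 12, 11, 1, 13, 10]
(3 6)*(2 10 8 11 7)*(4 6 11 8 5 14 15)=(2 10 5 14 15 4 6 3 11 7)=[0, 1, 10, 11, 6, 14, 3, 2, 8, 9, 5, 7, 12, 13, 15, 4]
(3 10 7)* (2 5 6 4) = (2 5 6 4)(3 10 7) = [0, 1, 5, 10, 2, 6, 4, 3, 8, 9, 7]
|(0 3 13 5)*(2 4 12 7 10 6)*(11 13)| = 30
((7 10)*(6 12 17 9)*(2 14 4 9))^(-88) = (2 9 17 4 12 14 6) = [0, 1, 9, 3, 12, 5, 2, 7, 8, 17, 10, 11, 14, 13, 6, 15, 16, 4]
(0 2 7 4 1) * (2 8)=(0 8 2 7 4 1)=[8, 0, 7, 3, 1, 5, 6, 4, 2]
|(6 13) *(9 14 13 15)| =|(6 15 9 14 13)| =5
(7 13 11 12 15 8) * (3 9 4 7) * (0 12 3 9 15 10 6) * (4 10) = [12, 1, 2, 15, 7, 5, 0, 13, 9, 10, 6, 3, 4, 11, 14, 8] = (0 12 4 7 13 11 3 15 8 9 10 6)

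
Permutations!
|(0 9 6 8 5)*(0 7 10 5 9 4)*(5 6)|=|(0 4)(5 7 10 6 8 9)|=6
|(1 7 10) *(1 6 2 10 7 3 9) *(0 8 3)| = |(0 8 3 9 1)(2 10 6)| = 15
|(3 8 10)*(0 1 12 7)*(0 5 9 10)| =9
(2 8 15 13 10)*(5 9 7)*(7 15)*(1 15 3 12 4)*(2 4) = (1 15 13 10 4)(2 8 7 5 9 3 12) = [0, 15, 8, 12, 1, 9, 6, 5, 7, 3, 4, 11, 2, 10, 14, 13]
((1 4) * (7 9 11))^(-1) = [0, 4, 2, 3, 1, 5, 6, 11, 8, 7, 10, 9] = (1 4)(7 11 9)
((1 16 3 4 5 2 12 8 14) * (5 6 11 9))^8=(1 2 6)(3 8 9)(4 14 5)(11 16 12)=[0, 2, 6, 8, 14, 4, 1, 7, 9, 3, 10, 16, 11, 13, 5, 15, 12]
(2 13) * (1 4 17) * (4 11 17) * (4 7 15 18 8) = (1 11 17)(2 13)(4 7 15 18 8) = [0, 11, 13, 3, 7, 5, 6, 15, 4, 9, 10, 17, 12, 2, 14, 18, 16, 1, 8]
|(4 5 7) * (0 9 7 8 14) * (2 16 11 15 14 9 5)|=11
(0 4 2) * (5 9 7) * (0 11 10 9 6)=(0 4 2 11 10 9 7 5 6)=[4, 1, 11, 3, 2, 6, 0, 5, 8, 7, 9, 10]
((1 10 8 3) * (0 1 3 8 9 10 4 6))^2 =[4, 6, 2, 3, 0, 5, 1, 7, 8, 9, 10] =(10)(0 4)(1 6)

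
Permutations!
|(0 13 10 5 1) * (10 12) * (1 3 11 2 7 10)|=12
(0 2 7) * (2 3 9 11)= (0 3 9 11 2 7)= [3, 1, 7, 9, 4, 5, 6, 0, 8, 11, 10, 2]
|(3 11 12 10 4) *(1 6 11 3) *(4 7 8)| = 8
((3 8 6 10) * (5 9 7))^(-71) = (3 8 6 10)(5 9 7) = [0, 1, 2, 8, 4, 9, 10, 5, 6, 7, 3]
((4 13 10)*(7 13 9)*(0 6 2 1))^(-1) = (0 1 2 6)(4 10 13 7 9) = [1, 2, 6, 3, 10, 5, 0, 9, 8, 4, 13, 11, 12, 7]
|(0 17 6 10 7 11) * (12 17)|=7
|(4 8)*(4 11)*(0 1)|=6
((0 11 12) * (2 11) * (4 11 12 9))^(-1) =[12, 1, 0, 3, 9, 5, 6, 7, 8, 11, 10, 4, 2] =(0 12 2)(4 9 11)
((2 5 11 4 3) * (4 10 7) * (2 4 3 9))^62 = [0, 1, 4, 10, 7, 9, 6, 11, 8, 3, 5, 2] = (2 4 7 11)(3 10 5 9)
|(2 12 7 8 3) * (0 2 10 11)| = |(0 2 12 7 8 3 10 11)| = 8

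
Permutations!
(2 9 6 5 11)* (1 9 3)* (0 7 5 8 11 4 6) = (0 7 5 4 6 8 11 2 3 1 9) = [7, 9, 3, 1, 6, 4, 8, 5, 11, 0, 10, 2]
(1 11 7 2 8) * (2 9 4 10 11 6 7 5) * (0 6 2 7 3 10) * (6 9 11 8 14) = (0 9 4)(1 2 14 6 3 10 8)(5 7 11) = [9, 2, 14, 10, 0, 7, 3, 11, 1, 4, 8, 5, 12, 13, 6]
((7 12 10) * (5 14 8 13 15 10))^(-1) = [0, 1, 2, 3, 4, 12, 6, 10, 14, 9, 15, 11, 7, 8, 5, 13] = (5 12 7 10 15 13 8 14)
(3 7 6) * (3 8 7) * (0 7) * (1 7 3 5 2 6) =(0 3 5 2 6 8)(1 7) =[3, 7, 6, 5, 4, 2, 8, 1, 0]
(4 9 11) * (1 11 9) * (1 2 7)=(1 11 4 2 7)=[0, 11, 7, 3, 2, 5, 6, 1, 8, 9, 10, 4]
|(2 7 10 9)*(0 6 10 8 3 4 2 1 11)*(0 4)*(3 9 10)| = 21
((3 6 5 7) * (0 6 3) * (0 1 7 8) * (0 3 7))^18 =(0 3 6 7 5 1 8) =[3, 8, 2, 6, 4, 1, 7, 5, 0]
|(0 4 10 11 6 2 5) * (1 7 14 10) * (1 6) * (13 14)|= 30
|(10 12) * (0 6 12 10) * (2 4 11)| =|(0 6 12)(2 4 11)| =3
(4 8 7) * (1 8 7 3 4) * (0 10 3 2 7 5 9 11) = (0 10 3 4 5 9 11)(1 8 2 7) = [10, 8, 7, 4, 5, 9, 6, 1, 2, 11, 3, 0]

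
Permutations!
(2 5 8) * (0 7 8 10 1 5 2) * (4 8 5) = [7, 4, 2, 3, 8, 10, 6, 5, 0, 9, 1] = (0 7 5 10 1 4 8)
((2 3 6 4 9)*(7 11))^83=(2 4 3 9 6)(7 11)=[0, 1, 4, 9, 3, 5, 2, 11, 8, 6, 10, 7]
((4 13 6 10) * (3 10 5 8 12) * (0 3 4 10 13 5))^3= (0 6 13 3)(4 12 8 5)= [6, 1, 2, 0, 12, 4, 13, 7, 5, 9, 10, 11, 8, 3]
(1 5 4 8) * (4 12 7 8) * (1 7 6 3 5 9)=[0, 9, 2, 5, 4, 12, 3, 8, 7, 1, 10, 11, 6]=(1 9)(3 5 12 6)(7 8)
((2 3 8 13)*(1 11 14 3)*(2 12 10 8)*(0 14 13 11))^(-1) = (0 1 2 3 14)(8 10 12 13 11) = [1, 2, 3, 14, 4, 5, 6, 7, 10, 9, 12, 8, 13, 11, 0]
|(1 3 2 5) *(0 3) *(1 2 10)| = 4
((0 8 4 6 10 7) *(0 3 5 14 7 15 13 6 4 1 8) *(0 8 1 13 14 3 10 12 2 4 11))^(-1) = (0 11 4 2 12 6 13 8)(3 5)(7 14 15 10) = [11, 1, 12, 5, 2, 3, 13, 14, 0, 9, 7, 4, 6, 8, 15, 10]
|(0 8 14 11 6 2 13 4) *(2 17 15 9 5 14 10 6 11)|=|(0 8 10 6 17 15 9 5 14 2 13 4)|=12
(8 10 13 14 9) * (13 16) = (8 10 16 13 14 9) = [0, 1, 2, 3, 4, 5, 6, 7, 10, 8, 16, 11, 12, 14, 9, 15, 13]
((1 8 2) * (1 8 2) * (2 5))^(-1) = [0, 8, 5, 3, 4, 1, 6, 7, 2] = (1 8 2 5)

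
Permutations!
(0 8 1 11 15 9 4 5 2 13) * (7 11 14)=[8, 14, 13, 3, 5, 2, 6, 11, 1, 4, 10, 15, 12, 0, 7, 9]=(0 8 1 14 7 11 15 9 4 5 2 13)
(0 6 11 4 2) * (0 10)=(0 6 11 4 2 10)=[6, 1, 10, 3, 2, 5, 11, 7, 8, 9, 0, 4]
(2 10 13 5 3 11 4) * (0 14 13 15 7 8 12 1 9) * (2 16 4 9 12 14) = (0 2 10 15 7 8 14 13 5 3 11 9)(1 12)(4 16) = [2, 12, 10, 11, 16, 3, 6, 8, 14, 0, 15, 9, 1, 5, 13, 7, 4]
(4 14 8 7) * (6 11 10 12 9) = (4 14 8 7)(6 11 10 12 9) = [0, 1, 2, 3, 14, 5, 11, 4, 7, 6, 12, 10, 9, 13, 8]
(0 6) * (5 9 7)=(0 6)(5 9 7)=[6, 1, 2, 3, 4, 9, 0, 5, 8, 7]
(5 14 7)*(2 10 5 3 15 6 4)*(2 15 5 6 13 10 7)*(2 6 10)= (2 7 3 5 14 6 4 15 13)= [0, 1, 7, 5, 15, 14, 4, 3, 8, 9, 10, 11, 12, 2, 6, 13]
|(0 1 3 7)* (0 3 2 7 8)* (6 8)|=|(0 1 2 7 3 6 8)|=7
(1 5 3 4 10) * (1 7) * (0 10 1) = (0 10 7)(1 5 3 4) = [10, 5, 2, 4, 1, 3, 6, 0, 8, 9, 7]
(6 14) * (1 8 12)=(1 8 12)(6 14)=[0, 8, 2, 3, 4, 5, 14, 7, 12, 9, 10, 11, 1, 13, 6]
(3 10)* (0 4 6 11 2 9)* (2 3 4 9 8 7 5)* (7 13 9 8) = (0 8 13 9)(2 7 5)(3 10 4 6 11) = [8, 1, 7, 10, 6, 2, 11, 5, 13, 0, 4, 3, 12, 9]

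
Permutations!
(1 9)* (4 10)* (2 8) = (1 9)(2 8)(4 10) = [0, 9, 8, 3, 10, 5, 6, 7, 2, 1, 4]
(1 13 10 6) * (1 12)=(1 13 10 6 12)=[0, 13, 2, 3, 4, 5, 12, 7, 8, 9, 6, 11, 1, 10]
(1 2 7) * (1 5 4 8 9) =(1 2 7 5 4 8 9) =[0, 2, 7, 3, 8, 4, 6, 5, 9, 1]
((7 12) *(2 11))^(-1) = [0, 1, 11, 3, 4, 5, 6, 12, 8, 9, 10, 2, 7] = (2 11)(7 12)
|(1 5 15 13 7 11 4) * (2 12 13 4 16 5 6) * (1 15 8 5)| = 8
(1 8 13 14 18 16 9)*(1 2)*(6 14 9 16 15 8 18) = (1 18 15 8 13 9 2)(6 14) = [0, 18, 1, 3, 4, 5, 14, 7, 13, 2, 10, 11, 12, 9, 6, 8, 16, 17, 15]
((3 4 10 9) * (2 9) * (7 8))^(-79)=(2 9 3 4 10)(7 8)=[0, 1, 9, 4, 10, 5, 6, 8, 7, 3, 2]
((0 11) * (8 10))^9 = (0 11)(8 10) = [11, 1, 2, 3, 4, 5, 6, 7, 10, 9, 8, 0]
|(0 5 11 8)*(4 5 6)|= 6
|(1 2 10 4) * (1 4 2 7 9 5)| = |(1 7 9 5)(2 10)| = 4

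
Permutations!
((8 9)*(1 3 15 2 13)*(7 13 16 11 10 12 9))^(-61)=(1 13 7 8 9 12 10 11 16 2 15 3)=[0, 13, 15, 1, 4, 5, 6, 8, 9, 12, 11, 16, 10, 7, 14, 3, 2]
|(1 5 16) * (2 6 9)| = |(1 5 16)(2 6 9)| = 3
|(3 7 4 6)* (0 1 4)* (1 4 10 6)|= 7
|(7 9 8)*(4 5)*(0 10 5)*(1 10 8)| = |(0 8 7 9 1 10 5 4)| = 8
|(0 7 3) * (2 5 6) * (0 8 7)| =3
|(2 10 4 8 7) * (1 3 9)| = |(1 3 9)(2 10 4 8 7)| = 15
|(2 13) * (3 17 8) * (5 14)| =|(2 13)(3 17 8)(5 14)| =6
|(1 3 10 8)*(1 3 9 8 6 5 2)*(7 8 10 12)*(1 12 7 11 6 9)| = 30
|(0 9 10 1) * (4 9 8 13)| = 7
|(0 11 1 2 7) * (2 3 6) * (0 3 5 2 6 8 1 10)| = 6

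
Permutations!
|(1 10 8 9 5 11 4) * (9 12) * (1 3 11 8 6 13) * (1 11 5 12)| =18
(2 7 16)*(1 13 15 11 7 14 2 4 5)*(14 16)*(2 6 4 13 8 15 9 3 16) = [0, 8, 2, 16, 5, 1, 4, 14, 15, 3, 10, 7, 12, 9, 6, 11, 13] = (1 8 15 11 7 14 6 4 5)(3 16 13 9)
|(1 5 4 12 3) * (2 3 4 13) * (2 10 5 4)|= 15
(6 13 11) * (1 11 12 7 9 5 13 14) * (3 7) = (1 11 6 14)(3 7 9 5 13 12) = [0, 11, 2, 7, 4, 13, 14, 9, 8, 5, 10, 6, 3, 12, 1]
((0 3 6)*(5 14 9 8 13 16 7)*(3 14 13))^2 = (0 9 3)(5 16)(6 14 8)(7 13) = [9, 1, 2, 0, 4, 16, 14, 13, 6, 3, 10, 11, 12, 7, 8, 15, 5]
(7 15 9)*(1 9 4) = (1 9 7 15 4) = [0, 9, 2, 3, 1, 5, 6, 15, 8, 7, 10, 11, 12, 13, 14, 4]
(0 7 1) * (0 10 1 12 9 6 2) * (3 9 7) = (0 3 9 6 2)(1 10)(7 12) = [3, 10, 0, 9, 4, 5, 2, 12, 8, 6, 1, 11, 7]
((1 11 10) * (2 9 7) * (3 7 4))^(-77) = [0, 11, 3, 9, 2, 5, 6, 4, 8, 7, 1, 10] = (1 11 10)(2 3 9 7 4)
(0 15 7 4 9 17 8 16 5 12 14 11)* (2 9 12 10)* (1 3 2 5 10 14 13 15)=(0 1 3 2 9 17 8 16 10 5 14 11)(4 12 13 15 7)=[1, 3, 9, 2, 12, 14, 6, 4, 16, 17, 5, 0, 13, 15, 11, 7, 10, 8]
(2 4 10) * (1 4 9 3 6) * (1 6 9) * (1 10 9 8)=(1 4 9 3 8)(2 10)=[0, 4, 10, 8, 9, 5, 6, 7, 1, 3, 2]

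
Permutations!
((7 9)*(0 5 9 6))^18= (0 7 5 6 9)= [7, 1, 2, 3, 4, 6, 9, 5, 8, 0]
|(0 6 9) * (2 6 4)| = |(0 4 2 6 9)| = 5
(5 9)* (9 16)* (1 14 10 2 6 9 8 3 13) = [0, 14, 6, 13, 4, 16, 9, 7, 3, 5, 2, 11, 12, 1, 10, 15, 8] = (1 14 10 2 6 9 5 16 8 3 13)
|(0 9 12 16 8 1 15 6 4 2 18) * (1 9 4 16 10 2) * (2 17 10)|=22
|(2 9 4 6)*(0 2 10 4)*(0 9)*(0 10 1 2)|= 5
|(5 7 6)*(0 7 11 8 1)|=7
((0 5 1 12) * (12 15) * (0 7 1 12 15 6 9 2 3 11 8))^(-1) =(15)(0 8 11 3 2 9 6 1 7 12 5) =[8, 7, 9, 2, 4, 0, 1, 12, 11, 6, 10, 3, 5, 13, 14, 15]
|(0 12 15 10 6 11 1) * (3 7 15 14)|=10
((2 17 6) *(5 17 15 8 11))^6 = (2 6 17 5 11 8 15) = [0, 1, 6, 3, 4, 11, 17, 7, 15, 9, 10, 8, 12, 13, 14, 2, 16, 5]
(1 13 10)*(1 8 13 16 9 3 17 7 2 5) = (1 16 9 3 17 7 2 5)(8 13 10) = [0, 16, 5, 17, 4, 1, 6, 2, 13, 3, 8, 11, 12, 10, 14, 15, 9, 7]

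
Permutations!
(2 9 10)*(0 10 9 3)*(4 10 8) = (0 8 4 10 2 3) = [8, 1, 3, 0, 10, 5, 6, 7, 4, 9, 2]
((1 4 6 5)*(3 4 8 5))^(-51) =(8) =[0, 1, 2, 3, 4, 5, 6, 7, 8]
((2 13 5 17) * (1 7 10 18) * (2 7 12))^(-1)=[0, 18, 12, 3, 4, 13, 6, 17, 8, 9, 7, 11, 1, 2, 14, 15, 16, 5, 10]=(1 18 10 7 17 5 13 2 12)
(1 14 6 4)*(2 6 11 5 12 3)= (1 14 11 5 12 3 2 6 4)= [0, 14, 6, 2, 1, 12, 4, 7, 8, 9, 10, 5, 3, 13, 11]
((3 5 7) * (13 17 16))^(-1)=(3 7 5)(13 16 17)=[0, 1, 2, 7, 4, 3, 6, 5, 8, 9, 10, 11, 12, 16, 14, 15, 17, 13]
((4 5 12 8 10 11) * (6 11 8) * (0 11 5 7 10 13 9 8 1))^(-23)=(0 11 4 7 10 1)(5 12 6)(8 13 9)=[11, 0, 2, 3, 7, 12, 5, 10, 13, 8, 1, 4, 6, 9]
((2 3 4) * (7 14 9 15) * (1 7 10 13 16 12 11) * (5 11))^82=[0, 10, 3, 4, 2, 9, 6, 13, 8, 12, 11, 15, 14, 1, 16, 5, 7]=(1 10 11 15 5 9 12 14 16 7 13)(2 3 4)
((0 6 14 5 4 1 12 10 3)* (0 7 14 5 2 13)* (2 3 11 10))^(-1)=(0 13 2 12 1 4 5 6)(3 14 7)(10 11)=[13, 4, 12, 14, 5, 6, 0, 3, 8, 9, 11, 10, 1, 2, 7]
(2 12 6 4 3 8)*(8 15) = [0, 1, 12, 15, 3, 5, 4, 7, 2, 9, 10, 11, 6, 13, 14, 8] = (2 12 6 4 3 15 8)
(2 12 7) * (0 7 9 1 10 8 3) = (0 7 2 12 9 1 10 8 3) = [7, 10, 12, 0, 4, 5, 6, 2, 3, 1, 8, 11, 9]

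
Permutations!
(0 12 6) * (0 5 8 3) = (0 12 6 5 8 3) = [12, 1, 2, 0, 4, 8, 5, 7, 3, 9, 10, 11, 6]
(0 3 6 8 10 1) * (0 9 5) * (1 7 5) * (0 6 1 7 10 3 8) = (10)(0 8 3 1 9 7 5 6) = [8, 9, 2, 1, 4, 6, 0, 5, 3, 7, 10]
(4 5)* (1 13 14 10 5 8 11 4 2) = (1 13 14 10 5 2)(4 8 11) = [0, 13, 1, 3, 8, 2, 6, 7, 11, 9, 5, 4, 12, 14, 10]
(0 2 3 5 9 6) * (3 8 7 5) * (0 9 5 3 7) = [2, 1, 8, 7, 4, 5, 9, 3, 0, 6] = (0 2 8)(3 7)(6 9)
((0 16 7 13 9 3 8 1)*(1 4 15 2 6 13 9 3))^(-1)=[1, 9, 15, 13, 8, 5, 2, 16, 3, 7, 10, 11, 12, 6, 14, 4, 0]=(0 1 9 7 16)(2 15 4 8 3 13 6)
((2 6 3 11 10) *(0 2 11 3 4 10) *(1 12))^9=(0 4)(1 12)(2 10)(6 11)=[4, 12, 10, 3, 0, 5, 11, 7, 8, 9, 2, 6, 1]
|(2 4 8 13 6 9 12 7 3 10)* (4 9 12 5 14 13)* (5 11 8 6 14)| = |(2 9 11 8 4 6 12 7 3 10)(13 14)| = 10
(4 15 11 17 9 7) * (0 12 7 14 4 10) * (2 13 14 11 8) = (0 12 7 10)(2 13 14 4 15 8)(9 11 17) = [12, 1, 13, 3, 15, 5, 6, 10, 2, 11, 0, 17, 7, 14, 4, 8, 16, 9]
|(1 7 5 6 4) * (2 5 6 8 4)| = 7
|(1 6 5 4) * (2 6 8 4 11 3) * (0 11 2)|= 3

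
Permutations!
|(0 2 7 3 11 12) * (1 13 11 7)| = 6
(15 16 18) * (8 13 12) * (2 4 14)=(2 4 14)(8 13 12)(15 16 18)=[0, 1, 4, 3, 14, 5, 6, 7, 13, 9, 10, 11, 8, 12, 2, 16, 18, 17, 15]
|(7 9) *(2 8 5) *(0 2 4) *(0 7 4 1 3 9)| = |(0 2 8 5 1 3 9 4 7)| = 9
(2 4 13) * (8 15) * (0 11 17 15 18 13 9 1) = (0 11 17 15 8 18 13 2 4 9 1) = [11, 0, 4, 3, 9, 5, 6, 7, 18, 1, 10, 17, 12, 2, 14, 8, 16, 15, 13]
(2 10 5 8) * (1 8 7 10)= (1 8 2)(5 7 10)= [0, 8, 1, 3, 4, 7, 6, 10, 2, 9, 5]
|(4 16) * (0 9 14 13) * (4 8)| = |(0 9 14 13)(4 16 8)| = 12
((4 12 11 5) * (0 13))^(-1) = (0 13)(4 5 11 12) = [13, 1, 2, 3, 5, 11, 6, 7, 8, 9, 10, 12, 4, 0]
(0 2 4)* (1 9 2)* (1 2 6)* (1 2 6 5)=(0 6 2 4)(1 9 5)=[6, 9, 4, 3, 0, 1, 2, 7, 8, 5]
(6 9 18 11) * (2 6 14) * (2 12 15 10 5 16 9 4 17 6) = (4 17 6)(5 16 9 18 11 14 12 15 10) = [0, 1, 2, 3, 17, 16, 4, 7, 8, 18, 5, 14, 15, 13, 12, 10, 9, 6, 11]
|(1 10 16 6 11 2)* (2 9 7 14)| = 9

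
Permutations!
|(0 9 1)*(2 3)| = 6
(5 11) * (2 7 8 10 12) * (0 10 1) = (0 10 12 2 7 8 1)(5 11) = [10, 0, 7, 3, 4, 11, 6, 8, 1, 9, 12, 5, 2]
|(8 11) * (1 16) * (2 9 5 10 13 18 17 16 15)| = 10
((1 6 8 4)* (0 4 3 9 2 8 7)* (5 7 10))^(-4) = (0 6 7 1 5 4 10) = [6, 5, 2, 3, 10, 4, 7, 1, 8, 9, 0]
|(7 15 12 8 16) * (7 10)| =|(7 15 12 8 16 10)| =6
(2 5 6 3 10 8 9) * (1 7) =(1 7)(2 5 6 3 10 8 9) =[0, 7, 5, 10, 4, 6, 3, 1, 9, 2, 8]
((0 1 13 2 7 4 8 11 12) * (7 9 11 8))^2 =(0 13 9 12 1 2 11) =[13, 2, 11, 3, 4, 5, 6, 7, 8, 12, 10, 0, 1, 9]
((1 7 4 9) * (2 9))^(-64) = [0, 7, 9, 3, 2, 5, 6, 4, 8, 1] = (1 7 4 2 9)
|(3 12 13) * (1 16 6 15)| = 12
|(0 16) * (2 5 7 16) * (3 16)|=|(0 2 5 7 3 16)|=6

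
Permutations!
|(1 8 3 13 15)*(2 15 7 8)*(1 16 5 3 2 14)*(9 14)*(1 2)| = 11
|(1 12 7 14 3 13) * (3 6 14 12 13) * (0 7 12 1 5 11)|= |(0 7 1 13 5 11)(6 14)|= 6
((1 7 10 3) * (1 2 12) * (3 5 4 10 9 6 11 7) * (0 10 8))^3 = (0 4 10 8 5)(1 12 2 3)(6 9 7 11) = [4, 12, 3, 1, 10, 0, 9, 11, 5, 7, 8, 6, 2]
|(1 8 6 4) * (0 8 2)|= |(0 8 6 4 1 2)|= 6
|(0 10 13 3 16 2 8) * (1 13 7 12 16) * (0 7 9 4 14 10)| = 60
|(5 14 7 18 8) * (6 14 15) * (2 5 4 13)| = 10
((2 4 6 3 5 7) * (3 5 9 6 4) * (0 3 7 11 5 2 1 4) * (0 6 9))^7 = (0 3)(1 6 7 4 2)(5 11) = [3, 6, 1, 0, 2, 11, 7, 4, 8, 9, 10, 5]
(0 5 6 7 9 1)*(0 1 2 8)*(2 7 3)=(0 5 6 3 2 8)(7 9)=[5, 1, 8, 2, 4, 6, 3, 9, 0, 7]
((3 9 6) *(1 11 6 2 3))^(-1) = (1 6 11)(2 9 3) = [0, 6, 9, 2, 4, 5, 11, 7, 8, 3, 10, 1]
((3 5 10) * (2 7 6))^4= (2 7 6)(3 5 10)= [0, 1, 7, 5, 4, 10, 2, 6, 8, 9, 3]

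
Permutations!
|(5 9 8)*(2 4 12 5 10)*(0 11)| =14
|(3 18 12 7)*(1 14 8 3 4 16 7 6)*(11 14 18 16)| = 28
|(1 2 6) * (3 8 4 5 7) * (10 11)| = 30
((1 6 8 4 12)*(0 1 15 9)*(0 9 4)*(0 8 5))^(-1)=(0 5 6 1)(4 15 12)=[5, 0, 2, 3, 15, 6, 1, 7, 8, 9, 10, 11, 4, 13, 14, 12]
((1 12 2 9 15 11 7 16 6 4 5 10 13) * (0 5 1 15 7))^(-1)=(0 11 15 13 10 5)(1 4 6 16 7 9 2 12)=[11, 4, 12, 3, 6, 0, 16, 9, 8, 2, 5, 15, 1, 10, 14, 13, 7]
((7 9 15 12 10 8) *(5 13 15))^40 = [0, 1, 2, 3, 4, 5, 6, 7, 8, 9, 10, 11, 12, 13, 14, 15] = (15)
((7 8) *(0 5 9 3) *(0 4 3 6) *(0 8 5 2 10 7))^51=[7, 1, 5, 4, 3, 8, 2, 6, 10, 0, 9]=(0 7 6 2 5 8 10 9)(3 4)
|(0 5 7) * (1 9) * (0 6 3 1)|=|(0 5 7 6 3 1 9)|=7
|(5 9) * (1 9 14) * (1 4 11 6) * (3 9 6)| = |(1 6)(3 9 5 14 4 11)| = 6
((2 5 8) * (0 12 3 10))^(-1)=[10, 1, 8, 12, 4, 2, 6, 7, 5, 9, 3, 11, 0]=(0 10 3 12)(2 8 5)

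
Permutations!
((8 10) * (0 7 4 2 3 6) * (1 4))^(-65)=[3, 0, 1, 4, 7, 5, 2, 6, 10, 9, 8]=(0 3 4 7 6 2 1)(8 10)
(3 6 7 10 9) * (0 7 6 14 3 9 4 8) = (0 7 10 4 8)(3 14) = [7, 1, 2, 14, 8, 5, 6, 10, 0, 9, 4, 11, 12, 13, 3]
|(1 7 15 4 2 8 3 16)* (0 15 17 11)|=|(0 15 4 2 8 3 16 1 7 17 11)|=11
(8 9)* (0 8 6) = (0 8 9 6) = [8, 1, 2, 3, 4, 5, 0, 7, 9, 6]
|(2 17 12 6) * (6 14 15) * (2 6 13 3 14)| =12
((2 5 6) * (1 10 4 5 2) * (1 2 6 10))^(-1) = [0, 1, 6, 3, 10, 4, 2, 7, 8, 9, 5] = (2 6)(4 10 5)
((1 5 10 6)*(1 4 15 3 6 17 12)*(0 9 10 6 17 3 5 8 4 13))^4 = (0 17 4 13 3 8 6 10 1 5 9 12 15) = [17, 5, 2, 8, 13, 9, 10, 7, 6, 12, 1, 11, 15, 3, 14, 0, 16, 4]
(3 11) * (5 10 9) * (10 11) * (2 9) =(2 9 5 11 3 10) =[0, 1, 9, 10, 4, 11, 6, 7, 8, 5, 2, 3]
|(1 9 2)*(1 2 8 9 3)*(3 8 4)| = |(1 8 9 4 3)| = 5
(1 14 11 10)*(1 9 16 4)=(1 14 11 10 9 16 4)=[0, 14, 2, 3, 1, 5, 6, 7, 8, 16, 9, 10, 12, 13, 11, 15, 4]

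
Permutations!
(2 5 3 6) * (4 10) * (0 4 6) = (0 4 10 6 2 5 3) = [4, 1, 5, 0, 10, 3, 2, 7, 8, 9, 6]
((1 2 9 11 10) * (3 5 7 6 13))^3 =(1 11 2 10 9)(3 6 5 13 7) =[0, 11, 10, 6, 4, 13, 5, 3, 8, 1, 9, 2, 12, 7]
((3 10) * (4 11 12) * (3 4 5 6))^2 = (3 4 12 6 10 11 5) = [0, 1, 2, 4, 12, 3, 10, 7, 8, 9, 11, 5, 6]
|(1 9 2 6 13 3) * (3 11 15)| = 8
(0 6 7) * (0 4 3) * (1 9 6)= (0 1 9 6 7 4 3)= [1, 9, 2, 0, 3, 5, 7, 4, 8, 6]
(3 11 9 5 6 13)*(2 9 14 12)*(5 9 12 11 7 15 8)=(2 12)(3 7 15 8 5 6 13)(11 14)=[0, 1, 12, 7, 4, 6, 13, 15, 5, 9, 10, 14, 2, 3, 11, 8]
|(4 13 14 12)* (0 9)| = |(0 9)(4 13 14 12)| = 4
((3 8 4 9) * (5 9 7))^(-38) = (3 5 4)(7 8 9) = [0, 1, 2, 5, 3, 4, 6, 8, 9, 7]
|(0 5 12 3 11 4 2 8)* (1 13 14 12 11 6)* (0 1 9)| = |(0 5 11 4 2 8 1 13 14 12 3 6 9)| = 13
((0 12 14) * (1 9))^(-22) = (0 14 12) = [14, 1, 2, 3, 4, 5, 6, 7, 8, 9, 10, 11, 0, 13, 12]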